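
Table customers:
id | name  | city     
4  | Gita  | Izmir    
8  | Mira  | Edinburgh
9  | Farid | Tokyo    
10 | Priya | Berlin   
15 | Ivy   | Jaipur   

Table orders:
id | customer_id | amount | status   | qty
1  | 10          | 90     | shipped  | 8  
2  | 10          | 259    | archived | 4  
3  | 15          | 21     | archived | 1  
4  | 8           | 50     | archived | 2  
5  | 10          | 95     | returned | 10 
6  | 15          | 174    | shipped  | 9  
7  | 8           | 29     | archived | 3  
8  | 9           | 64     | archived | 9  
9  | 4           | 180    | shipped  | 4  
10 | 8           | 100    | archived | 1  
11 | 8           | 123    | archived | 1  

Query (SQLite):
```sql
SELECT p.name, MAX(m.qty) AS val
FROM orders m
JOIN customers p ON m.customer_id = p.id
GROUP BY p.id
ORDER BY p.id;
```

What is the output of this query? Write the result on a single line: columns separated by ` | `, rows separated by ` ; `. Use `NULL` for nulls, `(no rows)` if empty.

Gita | 4 ; Mira | 3 ; Farid | 9 ; Priya | 10 ; Ivy | 9

Join each orders row to its customers via customer_id.
Group joined rows by customers.id; compute MAX(m.qty) per group.
  4: ids {9} → MAX(m.qty)=4
  8: ids {4, 7, 10, 11} → MAX(m.qty)=3
  9: ids {8} → MAX(m.qty)=9
  10: ids {1, 2, 5} → MAX(m.qty)=10
  15: ids {3, 6} → MAX(m.qty)=9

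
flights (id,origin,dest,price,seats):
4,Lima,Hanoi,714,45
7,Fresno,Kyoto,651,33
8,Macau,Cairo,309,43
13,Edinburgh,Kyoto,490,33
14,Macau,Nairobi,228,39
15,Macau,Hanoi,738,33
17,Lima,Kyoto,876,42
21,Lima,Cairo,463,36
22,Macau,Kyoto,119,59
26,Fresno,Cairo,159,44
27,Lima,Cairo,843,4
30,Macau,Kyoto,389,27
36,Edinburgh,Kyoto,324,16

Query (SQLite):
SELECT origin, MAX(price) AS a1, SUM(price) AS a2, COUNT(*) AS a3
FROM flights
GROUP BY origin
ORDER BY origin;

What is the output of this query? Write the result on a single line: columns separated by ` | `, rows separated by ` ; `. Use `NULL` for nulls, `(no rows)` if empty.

Edinburgh | 490 | 814 | 2 ; Fresno | 651 | 810 | 2 ; Lima | 876 | 2896 | 4 ; Macau | 738 | 1783 | 5

Group flights by origin.
Per group compute: MAX(price), SUM(price), COUNT(*).
  Edinburgh: ids {13, 36} → MAX(price)=490, SUM(price)=814, COUNT(*)=2
  Fresno: ids {7, 26} → MAX(price)=651, SUM(price)=810, COUNT(*)=2
  Lima: ids {4, 17, 21, 27} → MAX(price)=876, SUM(price)=2896, COUNT(*)=4
  Macau: ids {8, 14, 15, 22, 30} → MAX(price)=738, SUM(price)=1783, COUNT(*)=5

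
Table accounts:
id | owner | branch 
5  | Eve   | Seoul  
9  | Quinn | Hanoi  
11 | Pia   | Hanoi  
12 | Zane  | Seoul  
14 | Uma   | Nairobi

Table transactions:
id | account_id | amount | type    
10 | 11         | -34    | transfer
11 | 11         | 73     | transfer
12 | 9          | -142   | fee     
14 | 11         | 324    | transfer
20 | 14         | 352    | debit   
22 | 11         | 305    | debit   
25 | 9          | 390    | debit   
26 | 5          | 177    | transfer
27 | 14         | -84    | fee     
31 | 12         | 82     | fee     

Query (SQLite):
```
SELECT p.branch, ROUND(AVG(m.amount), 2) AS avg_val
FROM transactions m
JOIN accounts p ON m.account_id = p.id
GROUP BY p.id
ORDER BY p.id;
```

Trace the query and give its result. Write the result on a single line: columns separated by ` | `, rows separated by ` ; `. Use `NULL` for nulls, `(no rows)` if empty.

Seoul | 177 ; Hanoi | 124 ; Hanoi | 167 ; Seoul | 82 ; Nairobi | 134

Join each transactions row to its accounts via account_id.
Group joined rows by accounts.id; compute ROUND(AVG(m.amount), 2) per group.
  5: ids {26} → ROUND(AVG(m.amount), 2)=177
  9: ids {12, 25} → ROUND(AVG(m.amount), 2)=124
  11: ids {10, 11, 14, 22} → ROUND(AVG(m.amount), 2)=167
  12: ids {31} → ROUND(AVG(m.amount), 2)=82
  14: ids {20, 27} → ROUND(AVG(m.amount), 2)=134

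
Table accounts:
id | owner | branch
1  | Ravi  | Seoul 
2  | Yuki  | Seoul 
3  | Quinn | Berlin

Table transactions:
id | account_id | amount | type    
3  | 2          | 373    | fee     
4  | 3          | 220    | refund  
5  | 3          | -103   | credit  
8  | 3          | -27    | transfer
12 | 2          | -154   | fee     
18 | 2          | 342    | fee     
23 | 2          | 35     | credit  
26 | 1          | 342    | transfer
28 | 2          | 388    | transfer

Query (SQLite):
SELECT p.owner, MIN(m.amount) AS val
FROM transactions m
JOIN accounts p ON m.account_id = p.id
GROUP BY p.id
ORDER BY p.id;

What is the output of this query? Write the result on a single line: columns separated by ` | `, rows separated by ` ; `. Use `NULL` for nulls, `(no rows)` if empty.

Join each transactions row to its accounts via account_id.
Group joined rows by accounts.id; compute MIN(m.amount) per group.
  1: ids {26} → MIN(m.amount)=342
  2: ids {3, 12, 18, 23, 28} → MIN(m.amount)=-154
  3: ids {4, 5, 8} → MIN(m.amount)=-103

Ravi | 342 ; Yuki | -154 ; Quinn | -103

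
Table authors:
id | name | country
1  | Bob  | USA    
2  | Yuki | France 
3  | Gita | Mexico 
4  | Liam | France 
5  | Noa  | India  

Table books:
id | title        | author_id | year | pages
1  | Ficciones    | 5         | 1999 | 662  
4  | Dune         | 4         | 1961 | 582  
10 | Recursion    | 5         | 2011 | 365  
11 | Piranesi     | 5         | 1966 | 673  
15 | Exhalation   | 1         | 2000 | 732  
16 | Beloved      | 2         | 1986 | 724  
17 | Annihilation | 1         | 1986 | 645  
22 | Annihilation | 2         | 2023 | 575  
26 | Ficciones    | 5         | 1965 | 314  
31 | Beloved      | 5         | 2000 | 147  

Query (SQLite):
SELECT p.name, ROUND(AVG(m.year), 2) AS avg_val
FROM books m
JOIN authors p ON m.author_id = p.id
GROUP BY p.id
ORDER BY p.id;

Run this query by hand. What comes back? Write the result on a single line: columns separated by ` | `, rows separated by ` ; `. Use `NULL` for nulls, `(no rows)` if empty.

Bob | 1993 ; Yuki | 2004.5 ; Liam | 1961 ; Noa | 1988.2

Join each books row to its authors via author_id.
Group joined rows by authors.id; compute ROUND(AVG(m.year), 2) per group.
  1: ids {15, 17} → ROUND(AVG(m.year), 2)=1993
  2: ids {16, 22} → ROUND(AVG(m.year), 2)=2004.5
  4: ids {4} → ROUND(AVG(m.year), 2)=1961
  5: ids {1, 10, 11, 26, 31} → ROUND(AVG(m.year), 2)=1988.2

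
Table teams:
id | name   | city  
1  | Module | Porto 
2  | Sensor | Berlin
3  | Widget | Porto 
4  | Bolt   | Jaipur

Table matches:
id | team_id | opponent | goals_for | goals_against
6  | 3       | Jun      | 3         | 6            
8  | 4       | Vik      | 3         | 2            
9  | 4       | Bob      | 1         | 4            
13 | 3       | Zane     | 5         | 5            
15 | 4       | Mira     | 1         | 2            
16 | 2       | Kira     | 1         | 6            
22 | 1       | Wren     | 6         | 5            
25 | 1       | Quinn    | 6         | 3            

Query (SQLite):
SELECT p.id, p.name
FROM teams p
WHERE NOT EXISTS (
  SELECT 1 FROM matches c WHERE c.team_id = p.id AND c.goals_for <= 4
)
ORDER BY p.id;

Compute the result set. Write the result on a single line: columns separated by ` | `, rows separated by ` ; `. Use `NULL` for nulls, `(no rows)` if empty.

For each teams row, check whether any matches with matching team_id has goals_for <= 4.
Keep rows where that is false.

1 | Module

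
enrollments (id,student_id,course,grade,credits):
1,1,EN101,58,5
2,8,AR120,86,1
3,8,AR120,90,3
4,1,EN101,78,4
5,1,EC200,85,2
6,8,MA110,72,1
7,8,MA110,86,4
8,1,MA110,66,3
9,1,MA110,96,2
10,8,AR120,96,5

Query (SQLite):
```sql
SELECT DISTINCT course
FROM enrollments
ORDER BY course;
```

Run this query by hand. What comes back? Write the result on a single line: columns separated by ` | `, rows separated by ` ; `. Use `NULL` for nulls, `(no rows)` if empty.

Collect distinct course values from enrollments.

AR120 ; EC200 ; EN101 ; MA110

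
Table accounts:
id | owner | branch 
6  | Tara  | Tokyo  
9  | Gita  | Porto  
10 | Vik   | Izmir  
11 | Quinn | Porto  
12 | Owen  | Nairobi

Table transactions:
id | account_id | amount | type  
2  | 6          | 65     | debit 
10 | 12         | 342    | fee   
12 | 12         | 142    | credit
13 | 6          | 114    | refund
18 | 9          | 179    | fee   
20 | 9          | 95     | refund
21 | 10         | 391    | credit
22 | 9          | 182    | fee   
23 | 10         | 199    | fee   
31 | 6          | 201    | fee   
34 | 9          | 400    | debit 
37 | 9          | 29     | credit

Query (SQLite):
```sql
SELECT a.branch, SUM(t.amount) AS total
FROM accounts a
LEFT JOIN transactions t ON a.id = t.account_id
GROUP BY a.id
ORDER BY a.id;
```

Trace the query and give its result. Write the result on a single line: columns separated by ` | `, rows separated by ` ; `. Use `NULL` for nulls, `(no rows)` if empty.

Tokyo | 380 ; Porto | 885 ; Izmir | 590 ; Porto | NULL ; Nairobi | 484

LEFT JOIN keeps every accounts row; unmatched ones get NULL for transactions columns.
Group by accounts.id and compute SUM(t.amount). SUM over an all-NULL group is NULL.
  6: ids {2, 13, 31} → SUM(t.amount)=380
  9: ids {18, 20, 22, 34, 37} → SUM(t.amount)=885
  10: ids {21, 23} → SUM(t.amount)=590
  11: ids {—} → SUM(t.amount)=NULL
  12: ids {10, 12} → SUM(t.amount)=484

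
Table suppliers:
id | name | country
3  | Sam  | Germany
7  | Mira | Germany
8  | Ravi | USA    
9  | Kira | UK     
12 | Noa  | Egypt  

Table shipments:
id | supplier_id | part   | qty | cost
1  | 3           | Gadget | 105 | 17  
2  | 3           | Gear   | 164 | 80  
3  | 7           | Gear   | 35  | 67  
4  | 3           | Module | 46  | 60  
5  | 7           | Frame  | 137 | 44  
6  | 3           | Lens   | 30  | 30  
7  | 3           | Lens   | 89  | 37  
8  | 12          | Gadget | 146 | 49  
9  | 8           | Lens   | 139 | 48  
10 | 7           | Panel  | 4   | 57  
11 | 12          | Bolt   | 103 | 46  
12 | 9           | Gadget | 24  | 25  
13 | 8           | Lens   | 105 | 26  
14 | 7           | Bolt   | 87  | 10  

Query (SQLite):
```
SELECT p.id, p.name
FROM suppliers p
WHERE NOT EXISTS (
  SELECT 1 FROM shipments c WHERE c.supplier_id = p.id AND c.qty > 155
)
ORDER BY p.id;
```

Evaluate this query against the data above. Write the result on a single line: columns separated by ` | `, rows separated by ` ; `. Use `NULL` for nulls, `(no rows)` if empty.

For each suppliers row, check whether any shipments with matching supplier_id has qty > 155.
Keep rows where that is false.

7 | Mira ; 8 | Ravi ; 9 | Kira ; 12 | Noa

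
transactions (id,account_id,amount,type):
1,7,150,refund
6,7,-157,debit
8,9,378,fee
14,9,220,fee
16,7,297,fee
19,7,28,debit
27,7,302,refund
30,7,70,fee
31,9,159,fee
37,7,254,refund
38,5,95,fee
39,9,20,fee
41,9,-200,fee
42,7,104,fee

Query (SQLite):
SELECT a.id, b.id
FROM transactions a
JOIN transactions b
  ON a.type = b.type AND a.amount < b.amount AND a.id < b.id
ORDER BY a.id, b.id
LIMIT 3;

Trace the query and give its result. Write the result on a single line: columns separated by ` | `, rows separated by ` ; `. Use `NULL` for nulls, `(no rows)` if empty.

1 | 27 ; 1 | 37 ; 6 | 19

Pairs (a,b) with same type, a.amount < b.amount, a.id < b.id.
type groups: debit:{6,19} fee:{8,14,16,30,31,38,39,41,42} refund:{1,27,37}
Ordered by (a.id, b.id); first 3.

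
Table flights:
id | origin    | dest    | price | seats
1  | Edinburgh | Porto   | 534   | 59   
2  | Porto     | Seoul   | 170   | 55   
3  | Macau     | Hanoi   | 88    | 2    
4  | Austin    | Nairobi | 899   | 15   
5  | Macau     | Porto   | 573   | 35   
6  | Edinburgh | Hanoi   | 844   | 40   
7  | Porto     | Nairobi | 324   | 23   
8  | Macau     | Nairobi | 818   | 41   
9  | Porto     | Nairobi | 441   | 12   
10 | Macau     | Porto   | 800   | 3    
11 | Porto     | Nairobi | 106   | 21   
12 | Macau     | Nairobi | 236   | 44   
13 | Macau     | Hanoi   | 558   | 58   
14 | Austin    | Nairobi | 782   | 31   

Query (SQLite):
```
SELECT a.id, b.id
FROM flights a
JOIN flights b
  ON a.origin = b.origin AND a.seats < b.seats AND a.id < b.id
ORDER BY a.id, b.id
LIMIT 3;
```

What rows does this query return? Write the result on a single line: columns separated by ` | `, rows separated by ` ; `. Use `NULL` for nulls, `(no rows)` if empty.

Pairs (a,b) with same origin, a.seats < b.seats, a.id < b.id.
origin groups: Austin:{4,14} Edinburgh:{1,6} Macau:{3,5,8,10,12,13} Porto:{2,7,9,11}
Ordered by (a.id, b.id); first 3.

3 | 5 ; 3 | 8 ; 3 | 10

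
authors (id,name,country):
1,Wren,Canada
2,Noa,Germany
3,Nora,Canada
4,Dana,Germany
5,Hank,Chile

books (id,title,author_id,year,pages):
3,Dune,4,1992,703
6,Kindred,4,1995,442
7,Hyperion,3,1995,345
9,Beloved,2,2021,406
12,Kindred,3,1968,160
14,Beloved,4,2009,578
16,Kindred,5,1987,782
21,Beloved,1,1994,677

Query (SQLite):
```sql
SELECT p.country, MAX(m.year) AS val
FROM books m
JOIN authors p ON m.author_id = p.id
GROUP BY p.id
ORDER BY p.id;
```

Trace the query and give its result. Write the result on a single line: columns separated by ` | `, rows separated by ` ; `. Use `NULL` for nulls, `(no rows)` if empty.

Canada | 1994 ; Germany | 2021 ; Canada | 1995 ; Germany | 2009 ; Chile | 1987

Join each books row to its authors via author_id.
Group joined rows by authors.id; compute MAX(m.year) per group.
  1: ids {21} → MAX(m.year)=1994
  2: ids {9} → MAX(m.year)=2021
  3: ids {7, 12} → MAX(m.year)=1995
  4: ids {3, 6, 14} → MAX(m.year)=2009
  5: ids {16} → MAX(m.year)=1987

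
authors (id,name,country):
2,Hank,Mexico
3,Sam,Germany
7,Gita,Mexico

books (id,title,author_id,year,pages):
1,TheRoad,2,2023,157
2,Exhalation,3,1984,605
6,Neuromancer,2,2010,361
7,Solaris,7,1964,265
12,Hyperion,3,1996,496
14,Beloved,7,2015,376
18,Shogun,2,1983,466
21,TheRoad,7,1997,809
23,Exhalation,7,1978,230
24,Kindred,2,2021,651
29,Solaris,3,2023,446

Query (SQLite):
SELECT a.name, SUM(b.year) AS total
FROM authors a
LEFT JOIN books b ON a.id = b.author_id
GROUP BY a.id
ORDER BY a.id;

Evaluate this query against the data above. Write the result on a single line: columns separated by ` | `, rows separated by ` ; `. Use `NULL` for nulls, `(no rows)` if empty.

LEFT JOIN keeps every authors row; unmatched ones get NULL for books columns.
Group by authors.id and compute SUM(b.year). SUM over an all-NULL group is NULL.
  2: ids {1, 6, 18, 24} → SUM(b.year)=8037
  3: ids {2, 12, 29} → SUM(b.year)=6003
  7: ids {7, 14, 21, 23} → SUM(b.year)=7954

Hank | 8037 ; Sam | 6003 ; Gita | 7954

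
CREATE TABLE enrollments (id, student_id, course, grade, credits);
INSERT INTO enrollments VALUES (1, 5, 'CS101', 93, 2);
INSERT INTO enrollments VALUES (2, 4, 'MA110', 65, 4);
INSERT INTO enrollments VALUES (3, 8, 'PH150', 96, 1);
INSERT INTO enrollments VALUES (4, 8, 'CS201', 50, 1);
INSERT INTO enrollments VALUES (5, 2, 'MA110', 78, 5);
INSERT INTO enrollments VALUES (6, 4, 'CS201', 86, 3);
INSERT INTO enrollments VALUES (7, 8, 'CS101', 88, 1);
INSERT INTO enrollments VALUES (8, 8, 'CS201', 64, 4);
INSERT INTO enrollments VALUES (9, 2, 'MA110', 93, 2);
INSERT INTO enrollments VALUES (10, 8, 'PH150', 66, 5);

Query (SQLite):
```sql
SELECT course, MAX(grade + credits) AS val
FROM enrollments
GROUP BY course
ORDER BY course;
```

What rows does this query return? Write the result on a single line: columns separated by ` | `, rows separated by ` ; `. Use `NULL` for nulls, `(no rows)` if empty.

For each row compute grade + credits.
Group by course; take MAX of the expression per group.
  CS101: ids {1, 7} → MAX(grade + credits)=95
  CS201: ids {4, 6, 8} → MAX(grade + credits)=89
  MA110: ids {2, 5, 9} → MAX(grade + credits)=95
  PH150: ids {3, 10} → MAX(grade + credits)=97

CS101 | 95 ; CS201 | 89 ; MA110 | 95 ; PH150 | 97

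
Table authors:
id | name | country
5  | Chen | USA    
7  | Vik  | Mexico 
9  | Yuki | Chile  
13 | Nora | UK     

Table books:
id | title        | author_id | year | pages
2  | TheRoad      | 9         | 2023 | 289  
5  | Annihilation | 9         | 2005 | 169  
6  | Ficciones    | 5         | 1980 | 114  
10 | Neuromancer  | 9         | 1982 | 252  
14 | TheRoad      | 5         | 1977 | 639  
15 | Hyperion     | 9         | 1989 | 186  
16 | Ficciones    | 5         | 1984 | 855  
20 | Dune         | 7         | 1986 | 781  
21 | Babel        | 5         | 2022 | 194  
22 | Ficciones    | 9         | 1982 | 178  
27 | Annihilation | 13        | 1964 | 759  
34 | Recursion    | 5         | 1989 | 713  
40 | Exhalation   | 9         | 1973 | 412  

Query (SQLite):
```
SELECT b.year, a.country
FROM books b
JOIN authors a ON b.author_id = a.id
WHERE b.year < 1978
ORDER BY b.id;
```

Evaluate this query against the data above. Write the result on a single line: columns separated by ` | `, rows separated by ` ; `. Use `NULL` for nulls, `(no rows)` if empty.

Each books row matches the authors row where author_id = authors.id.
Then keep rows with b.year < 1978.

1977 | USA ; 1964 | UK ; 1973 | Chile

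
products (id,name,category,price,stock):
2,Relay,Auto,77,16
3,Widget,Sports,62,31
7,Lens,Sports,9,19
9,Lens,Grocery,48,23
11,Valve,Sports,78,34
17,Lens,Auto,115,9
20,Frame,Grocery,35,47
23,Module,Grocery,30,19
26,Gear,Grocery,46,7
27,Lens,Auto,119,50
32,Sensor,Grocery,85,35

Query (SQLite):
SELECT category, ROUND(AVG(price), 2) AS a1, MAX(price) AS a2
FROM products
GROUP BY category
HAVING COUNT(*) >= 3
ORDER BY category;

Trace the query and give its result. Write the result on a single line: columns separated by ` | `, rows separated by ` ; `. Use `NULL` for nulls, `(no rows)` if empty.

Group products by category.
Per group compute: ROUND(AVG(price), 2), MAX(price).
HAVING: drop groups with fewer than 3 rows.
  Auto: ids {2, 17, 27} → ROUND(AVG(price), 2)=103.67, MAX(price)=119
  Grocery: ids {9, 20, 23, 26, 32} → ROUND(AVG(price), 2)=48.8, MAX(price)=85
  Sports: ids {3, 7, 11} → ROUND(AVG(price), 2)=49.67, MAX(price)=78

Auto | 103.67 | 119 ; Grocery | 48.8 | 85 ; Sports | 49.67 | 78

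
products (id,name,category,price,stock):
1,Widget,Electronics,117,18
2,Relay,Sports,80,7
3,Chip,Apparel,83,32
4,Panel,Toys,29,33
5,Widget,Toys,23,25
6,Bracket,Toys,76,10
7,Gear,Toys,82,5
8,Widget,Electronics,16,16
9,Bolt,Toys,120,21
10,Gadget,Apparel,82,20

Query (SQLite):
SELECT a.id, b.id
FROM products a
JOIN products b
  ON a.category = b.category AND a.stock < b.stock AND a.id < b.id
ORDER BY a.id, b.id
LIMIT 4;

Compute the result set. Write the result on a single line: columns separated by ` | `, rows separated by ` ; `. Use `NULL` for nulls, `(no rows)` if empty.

Pairs (a,b) with same category, a.stock < b.stock, a.id < b.id.
category groups: Apparel:{3,10} Electronics:{1,8} Sports:{2} Toys:{4,5,6,7,9}
Ordered by (a.id, b.id); first 4.

6 | 9 ; 7 | 9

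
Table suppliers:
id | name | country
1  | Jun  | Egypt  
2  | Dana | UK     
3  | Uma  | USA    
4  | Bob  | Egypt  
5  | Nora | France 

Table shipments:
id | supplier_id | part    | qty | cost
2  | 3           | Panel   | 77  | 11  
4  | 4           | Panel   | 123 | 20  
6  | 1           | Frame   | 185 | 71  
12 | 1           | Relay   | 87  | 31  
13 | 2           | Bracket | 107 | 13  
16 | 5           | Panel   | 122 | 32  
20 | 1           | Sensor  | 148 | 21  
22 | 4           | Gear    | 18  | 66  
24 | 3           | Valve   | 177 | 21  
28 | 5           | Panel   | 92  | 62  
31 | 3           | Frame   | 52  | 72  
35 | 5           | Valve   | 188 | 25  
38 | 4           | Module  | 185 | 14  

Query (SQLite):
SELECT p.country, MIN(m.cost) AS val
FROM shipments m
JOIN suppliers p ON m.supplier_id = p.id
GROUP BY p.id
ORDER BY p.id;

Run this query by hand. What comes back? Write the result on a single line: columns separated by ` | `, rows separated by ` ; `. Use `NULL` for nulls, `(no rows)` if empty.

Egypt | 21 ; UK | 13 ; USA | 11 ; Egypt | 14 ; France | 25

Join each shipments row to its suppliers via supplier_id.
Group joined rows by suppliers.id; compute MIN(m.cost) per group.
  1: ids {6, 12, 20} → MIN(m.cost)=21
  2: ids {13} → MIN(m.cost)=13
  3: ids {2, 24, 31} → MIN(m.cost)=11
  4: ids {4, 22, 38} → MIN(m.cost)=14
  5: ids {16, 28, 35} → MIN(m.cost)=25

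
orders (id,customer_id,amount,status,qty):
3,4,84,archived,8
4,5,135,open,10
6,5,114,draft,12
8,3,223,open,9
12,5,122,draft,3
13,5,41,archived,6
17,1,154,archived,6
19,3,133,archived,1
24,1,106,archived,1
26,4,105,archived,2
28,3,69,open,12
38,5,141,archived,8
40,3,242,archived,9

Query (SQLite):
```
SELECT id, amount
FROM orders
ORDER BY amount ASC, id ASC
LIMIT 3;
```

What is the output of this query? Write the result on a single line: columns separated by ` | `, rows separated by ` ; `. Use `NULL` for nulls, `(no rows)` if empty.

13 | 41 ; 28 | 69 ; 3 | 84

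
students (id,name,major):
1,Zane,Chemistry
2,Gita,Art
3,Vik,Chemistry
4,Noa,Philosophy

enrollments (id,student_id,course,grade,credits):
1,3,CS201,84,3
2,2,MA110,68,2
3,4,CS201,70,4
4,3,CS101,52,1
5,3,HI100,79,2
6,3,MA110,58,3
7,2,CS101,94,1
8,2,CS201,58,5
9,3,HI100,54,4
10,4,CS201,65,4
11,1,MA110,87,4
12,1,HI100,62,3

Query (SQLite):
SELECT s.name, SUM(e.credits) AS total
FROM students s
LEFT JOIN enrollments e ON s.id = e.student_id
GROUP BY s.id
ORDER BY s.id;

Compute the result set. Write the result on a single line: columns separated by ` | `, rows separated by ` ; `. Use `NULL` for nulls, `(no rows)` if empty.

Zane | 7 ; Gita | 8 ; Vik | 13 ; Noa | 8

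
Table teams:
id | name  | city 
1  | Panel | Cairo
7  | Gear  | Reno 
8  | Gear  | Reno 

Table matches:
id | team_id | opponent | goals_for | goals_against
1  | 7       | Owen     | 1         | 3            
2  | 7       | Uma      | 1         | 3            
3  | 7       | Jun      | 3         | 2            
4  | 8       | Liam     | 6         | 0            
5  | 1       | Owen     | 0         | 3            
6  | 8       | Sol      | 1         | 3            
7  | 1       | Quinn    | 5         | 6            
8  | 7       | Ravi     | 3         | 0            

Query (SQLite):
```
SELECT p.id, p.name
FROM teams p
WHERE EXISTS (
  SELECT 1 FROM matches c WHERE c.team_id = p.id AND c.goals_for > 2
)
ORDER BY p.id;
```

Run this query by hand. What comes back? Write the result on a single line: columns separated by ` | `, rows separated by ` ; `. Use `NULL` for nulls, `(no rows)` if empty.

For each teams row, check whether any matches with matching team_id has goals_for > 2.
Keep rows where that is true.

1 | Panel ; 7 | Gear ; 8 | Gear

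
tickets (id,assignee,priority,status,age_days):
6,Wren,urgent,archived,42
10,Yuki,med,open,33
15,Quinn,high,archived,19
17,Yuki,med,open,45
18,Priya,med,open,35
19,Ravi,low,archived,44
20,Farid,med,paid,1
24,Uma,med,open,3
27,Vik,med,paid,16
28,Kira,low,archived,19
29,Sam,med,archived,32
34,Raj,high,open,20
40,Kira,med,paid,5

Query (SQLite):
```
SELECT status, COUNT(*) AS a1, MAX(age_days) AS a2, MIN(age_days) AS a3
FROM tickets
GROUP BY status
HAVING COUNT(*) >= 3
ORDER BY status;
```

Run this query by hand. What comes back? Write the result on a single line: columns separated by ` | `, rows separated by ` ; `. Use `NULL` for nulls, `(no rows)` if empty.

archived | 5 | 44 | 19 ; open | 5 | 45 | 3 ; paid | 3 | 16 | 1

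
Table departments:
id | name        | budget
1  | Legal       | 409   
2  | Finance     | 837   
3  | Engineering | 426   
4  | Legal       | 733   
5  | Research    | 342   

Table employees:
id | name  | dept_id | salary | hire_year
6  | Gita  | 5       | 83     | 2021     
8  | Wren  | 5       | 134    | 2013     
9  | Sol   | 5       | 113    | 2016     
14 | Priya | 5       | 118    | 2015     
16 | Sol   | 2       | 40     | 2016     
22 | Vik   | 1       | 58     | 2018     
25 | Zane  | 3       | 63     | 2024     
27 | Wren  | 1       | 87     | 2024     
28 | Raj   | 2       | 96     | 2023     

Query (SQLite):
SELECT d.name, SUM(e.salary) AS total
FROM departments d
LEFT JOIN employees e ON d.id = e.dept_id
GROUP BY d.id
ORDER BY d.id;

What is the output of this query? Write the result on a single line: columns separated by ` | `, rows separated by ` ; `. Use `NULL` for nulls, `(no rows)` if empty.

Legal | 145 ; Finance | 136 ; Engineering | 63 ; Legal | NULL ; Research | 448

LEFT JOIN keeps every departments row; unmatched ones get NULL for employees columns.
Group by departments.id and compute SUM(e.salary). SUM over an all-NULL group is NULL.
  1: ids {22, 27} → SUM(e.salary)=145
  2: ids {16, 28} → SUM(e.salary)=136
  3: ids {25} → SUM(e.salary)=63
  4: ids {—} → SUM(e.salary)=NULL
  5: ids {6, 8, 9, 14} → SUM(e.salary)=448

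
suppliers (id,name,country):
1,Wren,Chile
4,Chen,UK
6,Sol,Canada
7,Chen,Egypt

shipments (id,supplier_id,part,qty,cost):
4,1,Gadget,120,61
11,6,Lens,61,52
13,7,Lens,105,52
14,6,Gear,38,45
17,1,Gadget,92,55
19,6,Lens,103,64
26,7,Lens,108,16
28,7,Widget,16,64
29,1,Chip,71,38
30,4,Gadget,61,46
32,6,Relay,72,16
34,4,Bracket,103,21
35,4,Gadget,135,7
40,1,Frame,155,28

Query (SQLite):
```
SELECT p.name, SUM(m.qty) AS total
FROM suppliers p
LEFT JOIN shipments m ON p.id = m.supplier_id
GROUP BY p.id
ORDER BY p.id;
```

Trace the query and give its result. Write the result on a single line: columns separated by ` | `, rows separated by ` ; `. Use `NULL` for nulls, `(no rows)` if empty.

Wren | 438 ; Chen | 299 ; Sol | 274 ; Chen | 229

LEFT JOIN keeps every suppliers row; unmatched ones get NULL for shipments columns.
Group by suppliers.id and compute SUM(m.qty). SUM over an all-NULL group is NULL.
  1: ids {4, 17, 29, 40} → SUM(m.qty)=438
  4: ids {30, 34, 35} → SUM(m.qty)=299
  6: ids {11, 14, 19, 32} → SUM(m.qty)=274
  7: ids {13, 26, 28} → SUM(m.qty)=229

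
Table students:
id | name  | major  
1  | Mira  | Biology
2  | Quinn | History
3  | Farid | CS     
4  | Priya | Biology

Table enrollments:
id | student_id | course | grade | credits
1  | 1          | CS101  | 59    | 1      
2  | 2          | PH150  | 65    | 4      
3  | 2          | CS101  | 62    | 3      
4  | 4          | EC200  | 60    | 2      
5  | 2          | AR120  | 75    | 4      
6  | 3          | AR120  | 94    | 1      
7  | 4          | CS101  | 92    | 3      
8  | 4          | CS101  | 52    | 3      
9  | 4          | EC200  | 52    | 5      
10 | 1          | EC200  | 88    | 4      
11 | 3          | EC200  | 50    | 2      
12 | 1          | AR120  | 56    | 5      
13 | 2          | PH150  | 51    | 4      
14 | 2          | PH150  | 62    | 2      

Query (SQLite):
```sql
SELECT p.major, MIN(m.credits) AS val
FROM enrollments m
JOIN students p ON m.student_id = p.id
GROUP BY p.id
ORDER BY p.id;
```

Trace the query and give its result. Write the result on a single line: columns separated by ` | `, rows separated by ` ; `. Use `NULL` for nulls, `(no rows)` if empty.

Join each enrollments row to its students via student_id.
Group joined rows by students.id; compute MIN(m.credits) per group.
  1: ids {1, 10, 12} → MIN(m.credits)=1
  2: ids {2, 3, 5, 13, 14} → MIN(m.credits)=2
  3: ids {6, 11} → MIN(m.credits)=1
  4: ids {4, 7, 8, 9} → MIN(m.credits)=2

Biology | 1 ; History | 2 ; CS | 1 ; Biology | 2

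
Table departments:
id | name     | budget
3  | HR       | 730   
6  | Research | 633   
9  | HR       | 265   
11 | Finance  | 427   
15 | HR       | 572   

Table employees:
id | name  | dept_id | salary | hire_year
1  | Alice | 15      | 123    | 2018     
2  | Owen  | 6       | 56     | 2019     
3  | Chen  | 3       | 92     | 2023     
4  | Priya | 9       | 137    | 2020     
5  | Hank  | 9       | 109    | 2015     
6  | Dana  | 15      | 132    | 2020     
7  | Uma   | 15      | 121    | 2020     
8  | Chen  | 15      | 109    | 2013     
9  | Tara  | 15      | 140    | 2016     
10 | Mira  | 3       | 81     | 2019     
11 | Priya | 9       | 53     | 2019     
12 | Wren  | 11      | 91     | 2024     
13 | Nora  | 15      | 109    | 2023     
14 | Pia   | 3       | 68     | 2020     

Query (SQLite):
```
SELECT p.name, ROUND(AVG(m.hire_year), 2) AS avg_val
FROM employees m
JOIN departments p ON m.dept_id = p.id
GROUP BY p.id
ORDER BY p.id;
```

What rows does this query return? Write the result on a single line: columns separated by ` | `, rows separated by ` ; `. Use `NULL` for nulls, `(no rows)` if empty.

HR | 2020.67 ; Research | 2019 ; HR | 2018 ; Finance | 2024 ; HR | 2018.33

Join each employees row to its departments via dept_id.
Group joined rows by departments.id; compute ROUND(AVG(m.hire_year), 2) per group.
  3: ids {3, 10, 14} → ROUND(AVG(m.hire_year), 2)=2020.67
  6: ids {2} → ROUND(AVG(m.hire_year), 2)=2019
  9: ids {4, 5, 11} → ROUND(AVG(m.hire_year), 2)=2018
  11: ids {12} → ROUND(AVG(m.hire_year), 2)=2024
  15: ids {1, 6, 7, 8, 9, 13} → ROUND(AVG(m.hire_year), 2)=2018.33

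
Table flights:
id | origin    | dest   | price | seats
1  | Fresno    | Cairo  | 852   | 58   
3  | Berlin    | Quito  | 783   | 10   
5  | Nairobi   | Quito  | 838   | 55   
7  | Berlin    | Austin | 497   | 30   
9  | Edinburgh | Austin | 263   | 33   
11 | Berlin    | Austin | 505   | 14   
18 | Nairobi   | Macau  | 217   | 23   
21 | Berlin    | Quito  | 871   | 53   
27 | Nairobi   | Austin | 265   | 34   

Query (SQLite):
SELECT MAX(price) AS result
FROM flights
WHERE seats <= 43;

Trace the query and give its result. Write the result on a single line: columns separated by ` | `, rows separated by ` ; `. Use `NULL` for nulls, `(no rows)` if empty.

783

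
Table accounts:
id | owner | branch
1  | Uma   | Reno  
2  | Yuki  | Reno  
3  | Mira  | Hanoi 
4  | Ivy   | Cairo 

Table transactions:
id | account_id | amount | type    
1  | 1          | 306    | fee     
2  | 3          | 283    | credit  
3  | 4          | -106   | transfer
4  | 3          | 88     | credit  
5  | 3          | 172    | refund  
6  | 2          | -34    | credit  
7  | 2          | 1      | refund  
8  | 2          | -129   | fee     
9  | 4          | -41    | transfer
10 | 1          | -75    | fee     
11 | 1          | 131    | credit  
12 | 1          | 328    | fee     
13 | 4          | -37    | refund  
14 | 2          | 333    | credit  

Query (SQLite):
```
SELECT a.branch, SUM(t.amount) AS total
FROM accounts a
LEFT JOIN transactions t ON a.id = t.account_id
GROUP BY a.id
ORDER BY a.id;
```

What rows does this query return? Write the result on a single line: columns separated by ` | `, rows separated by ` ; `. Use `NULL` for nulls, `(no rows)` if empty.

LEFT JOIN keeps every accounts row; unmatched ones get NULL for transactions columns.
Group by accounts.id and compute SUM(t.amount). SUM over an all-NULL group is NULL.
  1: ids {1, 10, 11, 12} → SUM(t.amount)=690
  2: ids {6, 7, 8, 14} → SUM(t.amount)=171
  3: ids {2, 4, 5} → SUM(t.amount)=543
  4: ids {3, 9, 13} → SUM(t.amount)=-184

Reno | 690 ; Reno | 171 ; Hanoi | 543 ; Cairo | -184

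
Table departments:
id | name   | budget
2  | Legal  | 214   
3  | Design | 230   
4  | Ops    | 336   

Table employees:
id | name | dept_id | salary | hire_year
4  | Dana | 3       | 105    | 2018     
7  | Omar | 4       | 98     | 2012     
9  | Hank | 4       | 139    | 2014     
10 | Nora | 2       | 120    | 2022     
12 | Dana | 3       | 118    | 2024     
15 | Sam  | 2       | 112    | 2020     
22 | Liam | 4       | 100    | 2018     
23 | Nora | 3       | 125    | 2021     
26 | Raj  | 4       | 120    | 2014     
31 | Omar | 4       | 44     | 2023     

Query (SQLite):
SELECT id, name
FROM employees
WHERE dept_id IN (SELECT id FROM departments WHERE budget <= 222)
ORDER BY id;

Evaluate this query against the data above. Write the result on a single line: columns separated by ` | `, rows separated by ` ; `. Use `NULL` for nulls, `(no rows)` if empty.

Inner query: departments.id where budget <= 222.
Outer: keep employees rows whose dept_id is in that set.
Inner query → {2}

10 | Nora ; 15 | Sam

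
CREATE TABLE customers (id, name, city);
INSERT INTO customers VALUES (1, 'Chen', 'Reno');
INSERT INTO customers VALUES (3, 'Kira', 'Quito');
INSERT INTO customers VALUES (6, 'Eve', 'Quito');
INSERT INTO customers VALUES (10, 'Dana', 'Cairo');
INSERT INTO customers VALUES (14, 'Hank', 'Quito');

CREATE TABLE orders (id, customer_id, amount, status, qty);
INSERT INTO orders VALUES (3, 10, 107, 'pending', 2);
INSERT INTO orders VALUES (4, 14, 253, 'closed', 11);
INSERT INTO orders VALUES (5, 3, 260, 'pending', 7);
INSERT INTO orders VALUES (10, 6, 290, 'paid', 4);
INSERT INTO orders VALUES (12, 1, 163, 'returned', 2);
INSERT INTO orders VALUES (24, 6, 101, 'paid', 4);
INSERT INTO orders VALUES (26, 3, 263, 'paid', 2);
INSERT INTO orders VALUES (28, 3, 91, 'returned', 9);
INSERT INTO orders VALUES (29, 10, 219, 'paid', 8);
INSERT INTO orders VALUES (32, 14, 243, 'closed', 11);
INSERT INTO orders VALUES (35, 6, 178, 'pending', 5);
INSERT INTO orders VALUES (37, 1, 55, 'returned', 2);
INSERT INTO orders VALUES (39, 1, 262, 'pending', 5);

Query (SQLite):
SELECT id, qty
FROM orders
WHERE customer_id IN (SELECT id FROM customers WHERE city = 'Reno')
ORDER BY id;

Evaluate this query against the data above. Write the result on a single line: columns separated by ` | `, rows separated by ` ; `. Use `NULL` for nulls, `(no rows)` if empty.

12 | 2 ; 37 | 2 ; 39 | 5

Inner query: customers.id where city = 'Reno'.
Outer: keep orders rows whose customer_id is in that set.
Inner query → {1}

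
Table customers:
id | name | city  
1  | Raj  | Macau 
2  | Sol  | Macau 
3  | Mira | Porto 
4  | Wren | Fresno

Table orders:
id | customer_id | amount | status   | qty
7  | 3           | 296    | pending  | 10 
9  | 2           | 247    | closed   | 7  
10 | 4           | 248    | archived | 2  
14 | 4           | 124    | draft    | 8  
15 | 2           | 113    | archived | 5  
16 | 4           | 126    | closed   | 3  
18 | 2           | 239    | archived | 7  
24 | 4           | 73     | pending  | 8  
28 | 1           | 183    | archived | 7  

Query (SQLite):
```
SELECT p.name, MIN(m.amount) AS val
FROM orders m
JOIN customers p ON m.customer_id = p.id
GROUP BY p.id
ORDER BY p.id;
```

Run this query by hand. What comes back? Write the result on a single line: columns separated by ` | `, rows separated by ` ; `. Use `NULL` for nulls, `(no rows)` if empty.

Raj | 183 ; Sol | 113 ; Mira | 296 ; Wren | 73

Join each orders row to its customers via customer_id.
Group joined rows by customers.id; compute MIN(m.amount) per group.
  1: ids {28} → MIN(m.amount)=183
  2: ids {9, 15, 18} → MIN(m.amount)=113
  3: ids {7} → MIN(m.amount)=296
  4: ids {10, 14, 16, 24} → MIN(m.amount)=73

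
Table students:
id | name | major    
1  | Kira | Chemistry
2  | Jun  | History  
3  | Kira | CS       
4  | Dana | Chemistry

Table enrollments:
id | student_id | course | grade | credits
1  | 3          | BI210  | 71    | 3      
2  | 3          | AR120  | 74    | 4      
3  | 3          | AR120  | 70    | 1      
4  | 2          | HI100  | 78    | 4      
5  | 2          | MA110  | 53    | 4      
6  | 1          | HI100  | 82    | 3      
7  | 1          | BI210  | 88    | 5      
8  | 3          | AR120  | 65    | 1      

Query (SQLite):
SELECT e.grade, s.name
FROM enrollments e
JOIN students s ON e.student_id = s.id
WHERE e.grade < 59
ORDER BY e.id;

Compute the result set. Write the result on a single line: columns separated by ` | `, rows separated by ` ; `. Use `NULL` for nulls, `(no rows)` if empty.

53 | Jun

Each enrollments row matches the students row where student_id = students.id.
Then keep rows with e.grade < 59.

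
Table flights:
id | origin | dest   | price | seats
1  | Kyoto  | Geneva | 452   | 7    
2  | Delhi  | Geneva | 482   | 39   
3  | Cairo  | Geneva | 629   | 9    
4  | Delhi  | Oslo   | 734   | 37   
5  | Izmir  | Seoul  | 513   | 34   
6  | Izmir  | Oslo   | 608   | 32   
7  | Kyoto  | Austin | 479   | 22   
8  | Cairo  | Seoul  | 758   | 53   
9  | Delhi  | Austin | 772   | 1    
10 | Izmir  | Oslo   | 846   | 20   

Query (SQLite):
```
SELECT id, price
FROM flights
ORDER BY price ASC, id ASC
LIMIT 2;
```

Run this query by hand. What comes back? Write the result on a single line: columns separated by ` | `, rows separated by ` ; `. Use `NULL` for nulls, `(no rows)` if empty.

Sort by price asc, tiebreak id asc: (452, id=1), (479, id=7), (482, id=2), (513, id=5), (608, id=6) …. Take first 2.

1 | 452 ; 7 | 479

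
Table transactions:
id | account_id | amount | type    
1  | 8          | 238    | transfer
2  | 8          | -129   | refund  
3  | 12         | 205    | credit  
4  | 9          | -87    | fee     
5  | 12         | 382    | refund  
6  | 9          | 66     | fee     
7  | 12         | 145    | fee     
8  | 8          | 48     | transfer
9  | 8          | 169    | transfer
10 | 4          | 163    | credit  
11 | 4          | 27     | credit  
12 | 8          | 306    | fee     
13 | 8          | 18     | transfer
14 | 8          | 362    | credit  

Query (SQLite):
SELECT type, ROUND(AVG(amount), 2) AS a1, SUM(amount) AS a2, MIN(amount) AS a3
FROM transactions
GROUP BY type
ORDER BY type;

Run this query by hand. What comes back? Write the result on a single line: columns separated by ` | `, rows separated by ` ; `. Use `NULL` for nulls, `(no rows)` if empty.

credit | 189.25 | 757 | 27 ; fee | 107.5 | 430 | -87 ; refund | 126.5 | 253 | -129 ; transfer | 118.25 | 473 | 18

Group transactions by type.
Per group compute: ROUND(AVG(amount), 2), SUM(amount), MIN(amount).
  credit: ids {3, 10, 11, 14} → ROUND(AVG(amount), 2)=189.25, SUM(amount)=757, MIN(amount)=27
  fee: ids {4, 6, 7, 12} → ROUND(AVG(amount), 2)=107.5, SUM(amount)=430, MIN(amount)=-87
  refund: ids {2, 5} → ROUND(AVG(amount), 2)=126.5, SUM(amount)=253, MIN(amount)=-129
  transfer: ids {1, 8, 9, 13} → ROUND(AVG(amount), 2)=118.25, SUM(amount)=473, MIN(amount)=18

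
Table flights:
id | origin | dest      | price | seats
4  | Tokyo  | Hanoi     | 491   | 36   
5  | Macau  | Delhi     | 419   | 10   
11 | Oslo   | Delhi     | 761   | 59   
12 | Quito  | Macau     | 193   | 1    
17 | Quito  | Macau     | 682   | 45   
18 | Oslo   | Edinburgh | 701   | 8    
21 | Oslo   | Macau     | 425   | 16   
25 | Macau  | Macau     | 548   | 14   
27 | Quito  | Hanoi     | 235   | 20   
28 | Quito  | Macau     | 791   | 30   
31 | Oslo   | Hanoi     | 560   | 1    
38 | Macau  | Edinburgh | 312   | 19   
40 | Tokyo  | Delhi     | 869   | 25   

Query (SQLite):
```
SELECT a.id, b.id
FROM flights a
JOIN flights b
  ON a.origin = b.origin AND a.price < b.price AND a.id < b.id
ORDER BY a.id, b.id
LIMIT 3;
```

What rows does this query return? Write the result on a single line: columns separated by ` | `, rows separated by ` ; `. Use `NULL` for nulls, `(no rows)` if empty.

4 | 40 ; 5 | 25 ; 12 | 17

Pairs (a,b) with same origin, a.price < b.price, a.id < b.id.
origin groups: Macau:{5,25,38} Oslo:{11,18,21,31} Quito:{12,17,27,28} Tokyo:{4,40}
Ordered by (a.id, b.id); first 3.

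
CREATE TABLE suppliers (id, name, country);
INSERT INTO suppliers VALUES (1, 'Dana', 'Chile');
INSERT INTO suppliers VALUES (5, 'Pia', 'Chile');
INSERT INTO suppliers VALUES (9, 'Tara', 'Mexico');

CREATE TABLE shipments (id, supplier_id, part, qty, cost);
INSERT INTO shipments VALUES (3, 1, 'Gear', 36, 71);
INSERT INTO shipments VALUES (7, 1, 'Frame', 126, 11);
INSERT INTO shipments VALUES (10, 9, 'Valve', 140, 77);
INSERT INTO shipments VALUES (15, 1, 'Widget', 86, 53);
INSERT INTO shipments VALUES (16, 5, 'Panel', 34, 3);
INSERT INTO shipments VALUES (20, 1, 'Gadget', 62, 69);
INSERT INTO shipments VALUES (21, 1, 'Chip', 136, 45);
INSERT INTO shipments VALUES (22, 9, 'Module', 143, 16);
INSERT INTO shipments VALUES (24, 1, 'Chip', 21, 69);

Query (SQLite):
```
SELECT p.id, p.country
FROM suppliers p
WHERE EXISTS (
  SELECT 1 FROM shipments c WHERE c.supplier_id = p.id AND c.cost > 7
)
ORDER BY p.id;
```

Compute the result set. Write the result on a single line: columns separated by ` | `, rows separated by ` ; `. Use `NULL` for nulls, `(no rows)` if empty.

For each suppliers row, check whether any shipments with matching supplier_id has cost > 7.
Keep rows where that is true.

1 | Chile ; 9 | Mexico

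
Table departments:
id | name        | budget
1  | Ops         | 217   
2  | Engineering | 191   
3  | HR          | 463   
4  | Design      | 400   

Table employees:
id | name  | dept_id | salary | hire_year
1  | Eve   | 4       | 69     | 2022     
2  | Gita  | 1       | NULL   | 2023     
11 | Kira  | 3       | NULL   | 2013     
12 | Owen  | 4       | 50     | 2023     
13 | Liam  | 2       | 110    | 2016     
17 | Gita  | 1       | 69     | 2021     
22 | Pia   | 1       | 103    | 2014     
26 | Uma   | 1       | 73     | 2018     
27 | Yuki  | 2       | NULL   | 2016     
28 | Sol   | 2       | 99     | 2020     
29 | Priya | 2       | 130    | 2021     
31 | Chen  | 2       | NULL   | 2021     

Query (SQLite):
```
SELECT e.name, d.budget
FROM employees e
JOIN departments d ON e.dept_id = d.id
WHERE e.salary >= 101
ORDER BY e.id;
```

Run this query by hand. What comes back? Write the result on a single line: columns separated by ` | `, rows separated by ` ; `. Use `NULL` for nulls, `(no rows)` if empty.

Liam | 191 ; Pia | 217 ; Priya | 191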